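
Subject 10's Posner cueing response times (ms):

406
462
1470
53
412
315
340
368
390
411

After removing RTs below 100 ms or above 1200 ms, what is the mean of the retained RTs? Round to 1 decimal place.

Excluded: 53, 1470
Retained (n=8): Σ = 3104
Mean = 3104/8 = 388.0000

388.0 ms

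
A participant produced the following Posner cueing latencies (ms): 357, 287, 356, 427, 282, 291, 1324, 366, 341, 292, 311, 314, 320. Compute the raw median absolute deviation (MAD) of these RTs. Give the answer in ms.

Sorted: 282, 287, 291, 292, 311, 314, 320, 341, 356, 357, 366, 427, 1324 → median = 320
|x − 320|: 37, 33, 36, 107, 38, 29, 1004, 46, 21, 28, 9, 6, 0
Sorted deviations: 0, 6, 9, 21, 28, 29, 33, 36, 37, 38, 46, 107, 1004 → MAD = 33

33 ms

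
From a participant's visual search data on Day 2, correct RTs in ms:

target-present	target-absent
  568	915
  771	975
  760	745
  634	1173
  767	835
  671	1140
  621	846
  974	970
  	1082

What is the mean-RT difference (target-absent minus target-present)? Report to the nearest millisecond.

244 ms

M(target-present) = 5766/8 = 720.750
M(target-absent) = 8681/9 = 964.556
Difference = 964.556 − 720.750 = 243.806 ms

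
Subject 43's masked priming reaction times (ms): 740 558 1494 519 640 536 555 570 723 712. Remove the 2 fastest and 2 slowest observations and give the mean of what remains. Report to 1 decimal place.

Sorted: 519, 536, 555, 558, 570, 640, 712, 723, 740, 1494
Drop lowest 2 (519, 536) and highest 2 (740, 1494)
Remaining (n=6): Σ = 3758, mean = 3758/6 = 626.333

626.3 ms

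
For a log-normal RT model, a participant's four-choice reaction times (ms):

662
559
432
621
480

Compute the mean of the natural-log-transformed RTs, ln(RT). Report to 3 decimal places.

ln(RT): 6.4953, 6.3261, 6.0684, 6.4313, 6.1738
Σ ln(RT) = 31.4950
Mean = 31.4950/5 = 6.29899

6.299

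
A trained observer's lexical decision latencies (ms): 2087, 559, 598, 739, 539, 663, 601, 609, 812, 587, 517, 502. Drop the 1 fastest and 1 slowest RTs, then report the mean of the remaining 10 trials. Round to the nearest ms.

622 ms

Sorted: 502, 517, 539, 559, 587, 598, 601, 609, 663, 739, 812, 2087
Drop lowest 1 (502) and highest 1 (2087)
Remaining (n=10): Σ = 6224, mean = 6224/10 = 622.400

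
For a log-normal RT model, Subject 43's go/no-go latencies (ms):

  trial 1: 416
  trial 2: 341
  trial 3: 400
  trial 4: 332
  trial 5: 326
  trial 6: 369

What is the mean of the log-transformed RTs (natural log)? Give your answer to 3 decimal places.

ln(RT): 6.0307, 5.8319, 5.9915, 5.8051, 5.7869, 5.9108
Σ ln(RT) = 35.3569
Mean = 35.3569/6 = 5.89281

5.893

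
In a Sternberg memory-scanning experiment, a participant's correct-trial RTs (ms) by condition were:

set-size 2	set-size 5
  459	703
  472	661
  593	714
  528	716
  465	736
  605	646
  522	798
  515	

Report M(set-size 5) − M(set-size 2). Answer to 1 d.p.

M(set-size 2) = 4159/8 = 519.875
M(set-size 5) = 4974/7 = 710.571
Difference = 710.571 − 519.875 = 190.696 ms

190.7 ms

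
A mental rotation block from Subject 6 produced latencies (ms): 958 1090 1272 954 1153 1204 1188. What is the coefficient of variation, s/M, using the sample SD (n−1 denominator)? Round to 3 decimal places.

n = 7, Σ = 7819, M = 1117.0000
Σ(x−M)² = 90510.000; s = √(90510.000/6) = 122.8210
CV = 122.8210 / 1117.0000 = 0.10996

0.110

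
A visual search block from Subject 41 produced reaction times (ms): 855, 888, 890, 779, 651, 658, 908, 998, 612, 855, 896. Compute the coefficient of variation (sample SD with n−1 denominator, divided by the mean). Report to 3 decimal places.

0.153

n = 11, Σ = 8990, M = 817.2727
Σ(x−M)² = 156846.182; s = √(156846.182/10) = 125.2382
CV = 125.2382 / 817.2727 = 0.15324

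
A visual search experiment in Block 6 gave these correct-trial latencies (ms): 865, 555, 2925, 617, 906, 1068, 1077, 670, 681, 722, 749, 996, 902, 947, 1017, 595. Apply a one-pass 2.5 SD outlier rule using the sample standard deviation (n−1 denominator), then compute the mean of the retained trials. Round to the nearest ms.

n = 16, ΣRT = 15292, M = 955.750
Σ(x−M)² = 4584313.00; s = √(4584313.00/15) = 552.830
Cutoffs: 955.750 ± 2.5·552.830 → [-426.3, 2337.8]
Outside: 2925 → excluded.
Retained (n=15): Σ = 12367, mean = 12367/15 = 824.467

824 ms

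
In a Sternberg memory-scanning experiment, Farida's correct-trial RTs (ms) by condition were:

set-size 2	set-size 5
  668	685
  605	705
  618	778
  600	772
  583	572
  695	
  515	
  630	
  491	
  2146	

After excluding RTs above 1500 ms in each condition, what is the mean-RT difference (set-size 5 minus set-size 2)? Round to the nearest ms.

102 ms

set-size 2: exclude 2146
M(set-size 2) = 5405/9 = 600.556
M(set-size 5) = 3512/5 = 702.400
Difference = 702.400 − 600.556 = 101.844 ms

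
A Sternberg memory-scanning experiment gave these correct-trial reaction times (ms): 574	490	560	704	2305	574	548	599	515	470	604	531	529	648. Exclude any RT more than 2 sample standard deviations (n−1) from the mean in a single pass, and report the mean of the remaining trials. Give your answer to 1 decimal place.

565.1 ms

n = 14, ΣRT = 9651, M = 689.357
Σ(x−M)² = 2860059.21; s = √(2860059.21/13) = 469.046
Cutoffs: 689.357 ± 2·469.046 → [-248.7, 1627.5]
Outside: 2305 → excluded.
Retained (n=13): Σ = 7346, mean = 7346/13 = 565.077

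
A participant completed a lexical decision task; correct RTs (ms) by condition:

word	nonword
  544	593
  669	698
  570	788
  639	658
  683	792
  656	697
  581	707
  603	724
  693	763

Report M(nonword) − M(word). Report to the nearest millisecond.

M(word) = 5638/9 = 626.444
M(nonword) = 6420/9 = 713.333
Difference = 713.333 − 626.444 = 86.889 ms

87 ms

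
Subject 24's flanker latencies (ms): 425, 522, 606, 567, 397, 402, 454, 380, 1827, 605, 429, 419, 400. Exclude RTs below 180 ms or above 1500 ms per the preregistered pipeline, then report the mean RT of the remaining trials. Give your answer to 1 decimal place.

467.2 ms

Excluded: 1827
Retained (n=12): Σ = 5606
Mean = 5606/12 = 467.1667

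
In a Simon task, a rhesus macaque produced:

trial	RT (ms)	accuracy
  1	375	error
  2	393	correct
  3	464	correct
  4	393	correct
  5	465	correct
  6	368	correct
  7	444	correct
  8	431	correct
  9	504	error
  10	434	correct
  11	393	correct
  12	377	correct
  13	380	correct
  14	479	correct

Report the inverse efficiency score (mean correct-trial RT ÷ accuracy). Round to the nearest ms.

Correct trials (n=12): 393, 464, 393, 465, 368, 444, 431, 434, 393, 377, 380, 479
Mean correct RT = 5021/12 = 418.4167 ms
Proportion correct = 12/14
IES = 418.4167 / (12/14) = 488.153 ms

488 ms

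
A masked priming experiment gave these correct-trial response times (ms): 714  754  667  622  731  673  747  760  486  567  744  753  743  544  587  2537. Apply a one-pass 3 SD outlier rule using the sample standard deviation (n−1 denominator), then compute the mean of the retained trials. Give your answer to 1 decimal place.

n = 16, ΣRT = 12629, M = 789.312
Σ(x−M)² = 3371909.44; s = √(3371909.44/15) = 474.124
Cutoffs: 789.312 ± 3·474.124 → [-633.1, 2211.7]
Outside: 2537 → excluded.
Retained (n=15): Σ = 10092, mean = 10092/15 = 672.800

672.8 ms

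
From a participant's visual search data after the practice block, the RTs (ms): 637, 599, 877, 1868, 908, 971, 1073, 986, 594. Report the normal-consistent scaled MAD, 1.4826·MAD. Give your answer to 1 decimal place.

Sorted: 594, 599, 637, 877, 908, 971, 986, 1073, 1868 → median = 908
|x − 908| sorted: 0, 31, 63, 78, 165, 271, 309, 314, 960 → MAD = 165
Robust SD ≈ 1.4826 × 165 = 244.629

244.6 ms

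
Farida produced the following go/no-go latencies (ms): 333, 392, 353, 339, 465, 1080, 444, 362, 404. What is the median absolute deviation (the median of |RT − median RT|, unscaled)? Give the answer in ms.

52 ms

Sorted: 333, 339, 353, 362, 392, 404, 444, 465, 1080 → median = 392
|x − 392|: 59, 0, 39, 53, 73, 688, 52, 30, 12
Sorted deviations: 0, 12, 30, 39, 52, 53, 59, 73, 688 → MAD = 52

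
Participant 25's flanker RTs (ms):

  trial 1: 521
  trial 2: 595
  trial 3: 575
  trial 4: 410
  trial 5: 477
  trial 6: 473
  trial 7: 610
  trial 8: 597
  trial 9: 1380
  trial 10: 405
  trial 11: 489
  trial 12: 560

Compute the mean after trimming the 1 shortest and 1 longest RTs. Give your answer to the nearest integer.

Sorted: 405, 410, 473, 477, 489, 521, 560, 575, 595, 597, 610, 1380
Drop lowest 1 (405) and highest 1 (1380)
Remaining (n=10): Σ = 5307, mean = 5307/10 = 530.700

531 ms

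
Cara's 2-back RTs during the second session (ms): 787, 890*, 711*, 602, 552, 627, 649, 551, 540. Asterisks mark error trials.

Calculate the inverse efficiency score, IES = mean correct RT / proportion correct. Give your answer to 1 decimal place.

791.3 ms

Correct trials (n=7): 787, 602, 552, 627, 649, 551, 540
Mean correct RT = 4308/7 = 615.4286 ms
Proportion correct = 7/9
IES = 615.4286 / (7/9) = 791.265 ms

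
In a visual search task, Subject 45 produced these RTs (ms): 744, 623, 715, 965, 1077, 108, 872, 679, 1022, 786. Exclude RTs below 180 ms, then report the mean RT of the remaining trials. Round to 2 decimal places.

Excluded: 108
Retained (n=9): Σ = 7483
Mean = 7483/9 = 831.4444

831.44 ms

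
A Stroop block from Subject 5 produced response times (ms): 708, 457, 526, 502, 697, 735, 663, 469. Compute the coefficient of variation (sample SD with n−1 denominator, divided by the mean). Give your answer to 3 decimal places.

n = 8, Σ = 4757, M = 594.6250
Σ(x−M)² = 95725.875; s = √(95725.875/7) = 116.9407
CV = 116.9407 / 594.6250 = 0.19666

0.197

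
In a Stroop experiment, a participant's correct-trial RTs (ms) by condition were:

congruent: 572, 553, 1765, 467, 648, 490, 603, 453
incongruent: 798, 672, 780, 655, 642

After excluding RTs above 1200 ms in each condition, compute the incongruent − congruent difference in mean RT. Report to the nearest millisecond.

congruent: exclude 1765
M(congruent) = 3786/7 = 540.857
M(incongruent) = 3547/5 = 709.400
Difference = 709.400 − 540.857 = 168.543 ms

169 ms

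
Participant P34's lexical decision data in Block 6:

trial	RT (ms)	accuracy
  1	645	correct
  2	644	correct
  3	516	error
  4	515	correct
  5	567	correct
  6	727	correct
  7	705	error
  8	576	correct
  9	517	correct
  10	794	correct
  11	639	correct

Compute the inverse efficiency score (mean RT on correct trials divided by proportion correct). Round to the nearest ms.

Correct trials (n=9): 645, 644, 515, 567, 727, 576, 517, 794, 639
Mean correct RT = 5624/9 = 624.8889 ms
Proportion correct = 9/11
IES = 624.8889 / (9/11) = 763.753 ms

764 ms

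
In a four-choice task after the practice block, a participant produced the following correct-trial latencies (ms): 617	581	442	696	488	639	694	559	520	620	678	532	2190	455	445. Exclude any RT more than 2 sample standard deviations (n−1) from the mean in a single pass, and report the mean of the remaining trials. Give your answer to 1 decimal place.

569.0 ms

n = 15, ΣRT = 10156, M = 677.067
Σ(x−M)² = 2560980.93; s = √(2560980.93/14) = 427.700
Cutoffs: 677.067 ± 2·427.700 → [-178.3, 1532.5]
Outside: 2190 → excluded.
Retained (n=14): Σ = 7966, mean = 7966/14 = 569.000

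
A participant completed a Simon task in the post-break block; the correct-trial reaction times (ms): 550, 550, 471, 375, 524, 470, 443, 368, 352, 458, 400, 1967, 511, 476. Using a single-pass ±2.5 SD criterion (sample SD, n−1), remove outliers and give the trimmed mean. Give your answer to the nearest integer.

n = 14, ΣRT = 7915, M = 565.357
Σ(x−M)² = 2170267.21; s = √(2170267.21/13) = 408.587
Cutoffs: 565.357 ± 2.5·408.587 → [-456.1, 1586.8]
Outside: 1967 → excluded.
Retained (n=13): Σ = 5948, mean = 5948/13 = 457.538

458 ms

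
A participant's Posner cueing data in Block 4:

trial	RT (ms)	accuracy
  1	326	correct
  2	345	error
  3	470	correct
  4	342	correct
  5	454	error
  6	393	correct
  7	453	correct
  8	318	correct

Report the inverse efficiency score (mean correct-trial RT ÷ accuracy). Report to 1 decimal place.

Correct trials (n=6): 326, 470, 342, 393, 453, 318
Mean correct RT = 2302/6 = 383.6667 ms
Proportion correct = 6/8
IES = 383.6667 / (6/8) = 511.556 ms

511.6 ms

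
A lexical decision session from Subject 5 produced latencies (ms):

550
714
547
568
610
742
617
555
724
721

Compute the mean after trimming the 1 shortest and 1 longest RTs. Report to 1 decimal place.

Sorted: 547, 550, 555, 568, 610, 617, 714, 721, 724, 742
Drop lowest 1 (547) and highest 1 (742)
Remaining (n=8): Σ = 5059, mean = 5059/8 = 632.375

632.4 ms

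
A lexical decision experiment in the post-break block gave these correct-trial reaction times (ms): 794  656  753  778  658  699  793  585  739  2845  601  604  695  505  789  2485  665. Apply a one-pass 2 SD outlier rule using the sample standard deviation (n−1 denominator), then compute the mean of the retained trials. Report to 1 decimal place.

n = 17, ΣRT = 15644, M = 920.235
Σ(x−M)² = 7073727.06; s = √(7073727.06/16) = 664.912
Cutoffs: 920.235 ± 2·664.912 → [-409.6, 2250.1]
Outside: 2485, 2845 → excluded.
Retained (n=15): Σ = 10314, mean = 10314/15 = 687.600

687.6 ms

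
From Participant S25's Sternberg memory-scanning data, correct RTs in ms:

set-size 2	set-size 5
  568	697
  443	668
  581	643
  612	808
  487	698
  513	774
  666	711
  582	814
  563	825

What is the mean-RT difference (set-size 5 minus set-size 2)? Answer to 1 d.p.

M(set-size 2) = 5015/9 = 557.222
M(set-size 5) = 6638/9 = 737.556
Difference = 737.556 − 557.222 = 180.333 ms

180.3 ms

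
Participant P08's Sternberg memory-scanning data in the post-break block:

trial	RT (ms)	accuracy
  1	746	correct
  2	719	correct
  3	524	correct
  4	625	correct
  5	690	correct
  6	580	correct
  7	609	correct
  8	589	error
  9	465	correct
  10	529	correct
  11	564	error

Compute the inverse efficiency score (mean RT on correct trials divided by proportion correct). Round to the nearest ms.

745 ms

Correct trials (n=9): 746, 719, 524, 625, 690, 580, 609, 465, 529
Mean correct RT = 5487/9 = 609.6667 ms
Proportion correct = 9/11
IES = 609.6667 / (9/11) = 745.148 ms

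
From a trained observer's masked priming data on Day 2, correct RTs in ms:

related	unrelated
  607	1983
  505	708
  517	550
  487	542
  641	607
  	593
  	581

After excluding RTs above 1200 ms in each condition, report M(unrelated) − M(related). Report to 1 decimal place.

unrelated: exclude 1983
M(related) = 2757/5 = 551.400
M(unrelated) = 3581/6 = 596.833
Difference = 596.833 − 551.400 = 45.433 ms

45.4 ms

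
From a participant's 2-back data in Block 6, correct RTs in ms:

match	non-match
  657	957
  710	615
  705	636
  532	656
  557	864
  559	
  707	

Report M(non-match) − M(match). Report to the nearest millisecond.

M(match) = 4427/7 = 632.429
M(non-match) = 3728/5 = 745.600
Difference = 745.600 − 632.429 = 113.171 ms

113 ms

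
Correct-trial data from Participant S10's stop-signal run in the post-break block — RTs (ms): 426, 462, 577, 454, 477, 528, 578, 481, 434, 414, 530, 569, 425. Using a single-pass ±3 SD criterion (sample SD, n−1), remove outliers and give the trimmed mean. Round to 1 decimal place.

n = 13, ΣRT = 6355, M = 488.846
Σ(x−M)² = 44143.69; s = √(44143.69/12) = 60.652
Cutoffs: 488.846 ± 3·60.652 → [306.9, 670.8]
No RTs fall outside the cutoffs; all 13 retained. Mean = 6355/13 = 488.846

488.8 ms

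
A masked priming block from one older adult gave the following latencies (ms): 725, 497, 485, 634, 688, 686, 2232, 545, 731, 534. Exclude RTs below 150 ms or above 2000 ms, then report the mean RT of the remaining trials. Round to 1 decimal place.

Excluded: 2232
Retained (n=9): Σ = 5525
Mean = 5525/9 = 613.8889

613.9 ms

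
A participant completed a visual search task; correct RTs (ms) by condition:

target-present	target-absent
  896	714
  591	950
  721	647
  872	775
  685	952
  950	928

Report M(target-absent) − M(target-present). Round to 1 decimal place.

M(target-present) = 4715/6 = 785.833
M(target-absent) = 4966/6 = 827.667
Difference = 827.667 − 785.833 = 41.833 ms

41.8 ms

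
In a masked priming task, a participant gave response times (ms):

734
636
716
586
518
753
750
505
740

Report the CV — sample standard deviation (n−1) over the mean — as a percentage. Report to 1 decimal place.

n = 9, Σ = 5938, M = 659.7778
Σ(x−M)² = 82001.556; s = √(82001.556/8) = 101.2432
CV = 101.2432 / 659.7778 = 0.15345 = 15.345%

15.3%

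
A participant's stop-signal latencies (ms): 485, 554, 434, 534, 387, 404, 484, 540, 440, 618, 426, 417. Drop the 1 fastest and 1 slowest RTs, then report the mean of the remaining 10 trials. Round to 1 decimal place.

471.8 ms

Sorted: 387, 404, 417, 426, 434, 440, 484, 485, 534, 540, 554, 618
Drop lowest 1 (387) and highest 1 (618)
Remaining (n=10): Σ = 4718, mean = 4718/10 = 471.800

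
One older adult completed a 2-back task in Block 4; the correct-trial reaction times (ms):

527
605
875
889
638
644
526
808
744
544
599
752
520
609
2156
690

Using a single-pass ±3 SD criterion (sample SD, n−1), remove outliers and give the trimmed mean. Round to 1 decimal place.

n = 16, ΣRT = 12126, M = 757.875
Σ(x−M)² = 2300521.75; s = √(2300521.75/15) = 391.622
Cutoffs: 757.875 ± 3·391.622 → [-417.0, 1932.7]
Outside: 2156 → excluded.
Retained (n=15): Σ = 9970, mean = 9970/15 = 664.667

664.7 ms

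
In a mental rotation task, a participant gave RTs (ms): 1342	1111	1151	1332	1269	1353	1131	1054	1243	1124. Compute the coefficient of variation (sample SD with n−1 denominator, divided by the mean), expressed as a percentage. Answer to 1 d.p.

9.1%

n = 10, Σ = 12110, M = 1211.0000
Σ(x−M)² = 108572.000; s = √(108572.000/9) = 109.8342
CV = 109.8342 / 1211.0000 = 0.09070 = 9.070%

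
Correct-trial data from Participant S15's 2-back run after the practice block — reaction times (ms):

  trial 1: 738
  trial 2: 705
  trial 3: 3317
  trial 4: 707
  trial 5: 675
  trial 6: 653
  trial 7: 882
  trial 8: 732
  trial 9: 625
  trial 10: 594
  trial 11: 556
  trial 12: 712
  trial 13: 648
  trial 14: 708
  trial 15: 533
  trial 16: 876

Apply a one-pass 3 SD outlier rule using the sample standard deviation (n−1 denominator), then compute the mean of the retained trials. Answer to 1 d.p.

689.6 ms

n = 16, ΣRT = 13661, M = 853.812
Σ(x−M)² = 6608030.44; s = √(6608030.44/15) = 663.728
Cutoffs: 853.812 ± 3·663.728 → [-1137.4, 2845.0]
Outside: 3317 → excluded.
Retained (n=15): Σ = 10344, mean = 10344/15 = 689.600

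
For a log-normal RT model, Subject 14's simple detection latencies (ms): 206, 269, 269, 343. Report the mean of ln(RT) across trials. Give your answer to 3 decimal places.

5.589

ln(RT): 5.3279, 5.5947, 5.5947, 5.8377
Σ ln(RT) = 22.3550
Mean = 22.3550/4 = 5.58876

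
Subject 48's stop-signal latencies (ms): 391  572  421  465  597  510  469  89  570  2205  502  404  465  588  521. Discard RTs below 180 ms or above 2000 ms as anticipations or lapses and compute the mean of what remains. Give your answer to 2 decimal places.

498.08 ms

Excluded: 89, 2205
Retained (n=13): Σ = 6475
Mean = 6475/13 = 498.0769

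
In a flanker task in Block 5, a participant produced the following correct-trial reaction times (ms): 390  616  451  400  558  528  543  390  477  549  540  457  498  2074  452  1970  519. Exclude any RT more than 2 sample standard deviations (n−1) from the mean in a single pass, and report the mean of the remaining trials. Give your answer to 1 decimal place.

491.2 ms

n = 17, ΣRT = 11412, M = 671.294
Σ(x−M)² = 4204669.53; s = √(4204669.53/16) = 512.632
Cutoffs: 671.294 ± 2·512.632 → [-354.0, 1696.6]
Outside: 1970, 2074 → excluded.
Retained (n=15): Σ = 7368, mean = 7368/15 = 491.200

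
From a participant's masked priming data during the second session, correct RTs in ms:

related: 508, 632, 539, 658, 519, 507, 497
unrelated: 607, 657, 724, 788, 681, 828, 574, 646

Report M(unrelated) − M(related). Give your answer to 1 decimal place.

136.7 ms

M(related) = 3860/7 = 551.429
M(unrelated) = 5505/8 = 688.125
Difference = 688.125 − 551.429 = 136.696 ms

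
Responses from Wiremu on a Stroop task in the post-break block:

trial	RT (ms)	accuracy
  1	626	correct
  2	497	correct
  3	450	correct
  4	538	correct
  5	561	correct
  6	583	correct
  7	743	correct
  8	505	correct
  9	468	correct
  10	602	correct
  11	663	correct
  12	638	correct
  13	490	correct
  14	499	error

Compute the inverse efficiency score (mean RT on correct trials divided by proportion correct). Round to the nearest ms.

610 ms

Correct trials (n=13): 626, 497, 450, 538, 561, 583, 743, 505, 468, 602, 663, 638, 490
Mean correct RT = 7364/13 = 566.4615 ms
Proportion correct = 13/14
IES = 566.4615 / (13/14) = 610.036 ms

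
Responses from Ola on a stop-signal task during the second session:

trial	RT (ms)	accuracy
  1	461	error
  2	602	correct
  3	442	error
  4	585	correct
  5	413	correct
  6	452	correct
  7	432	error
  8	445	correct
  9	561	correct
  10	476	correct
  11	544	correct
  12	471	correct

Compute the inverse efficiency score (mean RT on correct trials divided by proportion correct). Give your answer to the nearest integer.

Correct trials (n=9): 602, 585, 413, 452, 445, 561, 476, 544, 471
Mean correct RT = 4549/9 = 505.4444 ms
Proportion correct = 9/12
IES = 505.4444 / (9/12) = 673.926 ms

674 ms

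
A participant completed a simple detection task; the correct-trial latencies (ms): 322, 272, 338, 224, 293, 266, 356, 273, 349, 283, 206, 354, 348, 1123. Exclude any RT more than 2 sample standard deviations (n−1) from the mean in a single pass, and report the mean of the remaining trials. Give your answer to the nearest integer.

n = 14, ΣRT = 5007, M = 357.643
Σ(x−M)² = 661115.21; s = √(661115.21/13) = 225.511
Cutoffs: 357.643 ± 2·225.511 → [-93.4, 808.7]
Outside: 1123 → excluded.
Retained (n=13): Σ = 3884, mean = 3884/13 = 298.769

299 ms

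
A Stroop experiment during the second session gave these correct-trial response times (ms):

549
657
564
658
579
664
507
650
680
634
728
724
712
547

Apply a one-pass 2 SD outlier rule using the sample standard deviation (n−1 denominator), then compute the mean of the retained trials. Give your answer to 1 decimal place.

n = 14, ΣRT = 8853, M = 632.357
Σ(x−M)² = 66207.21; s = √(66207.21/13) = 71.364
Cutoffs: 632.357 ± 2·71.364 → [489.6, 775.1]
No RTs fall outside the cutoffs; all 14 retained. Mean = 8853/14 = 632.357

632.4 ms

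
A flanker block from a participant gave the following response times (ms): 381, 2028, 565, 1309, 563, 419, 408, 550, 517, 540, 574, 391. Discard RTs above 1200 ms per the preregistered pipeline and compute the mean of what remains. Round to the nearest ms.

Excluded: 1309, 2028
Retained (n=10): Σ = 4908
Mean = 4908/10 = 490.8000

491 ms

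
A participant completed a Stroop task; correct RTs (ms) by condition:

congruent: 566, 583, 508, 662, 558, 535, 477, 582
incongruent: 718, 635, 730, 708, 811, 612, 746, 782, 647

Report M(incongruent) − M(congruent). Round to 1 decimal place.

M(congruent) = 4471/8 = 558.875
M(incongruent) = 6389/9 = 709.889
Difference = 709.889 − 558.875 = 151.014 ms

151.0 ms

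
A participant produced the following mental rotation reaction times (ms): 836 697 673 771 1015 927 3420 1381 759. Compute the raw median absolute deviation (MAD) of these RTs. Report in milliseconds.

Sorted: 673, 697, 759, 771, 836, 927, 1015, 1381, 3420 → median = 836
|x − 836|: 0, 139, 163, 65, 179, 91, 2584, 545, 77
Sorted deviations: 0, 65, 77, 91, 139, 163, 179, 545, 2584 → MAD = 139

139 ms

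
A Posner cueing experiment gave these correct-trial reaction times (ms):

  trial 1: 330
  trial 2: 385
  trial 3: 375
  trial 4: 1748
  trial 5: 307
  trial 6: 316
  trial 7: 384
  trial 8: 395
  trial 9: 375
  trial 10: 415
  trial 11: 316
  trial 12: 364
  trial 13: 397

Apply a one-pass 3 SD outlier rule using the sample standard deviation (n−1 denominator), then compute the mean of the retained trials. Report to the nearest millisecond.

n = 13, ΣRT = 6107, M = 469.769
Σ(x−M)² = 1784770.31; s = √(1784770.31/12) = 385.656
Cutoffs: 469.769 ± 3·385.656 → [-687.2, 1626.7]
Outside: 1748 → excluded.
Retained (n=12): Σ = 4359, mean = 4359/12 = 363.250

363 ms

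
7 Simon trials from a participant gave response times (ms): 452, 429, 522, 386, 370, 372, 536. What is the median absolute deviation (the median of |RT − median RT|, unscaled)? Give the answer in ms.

57 ms

Sorted: 370, 372, 386, 429, 452, 522, 536 → median = 429
|x − 429|: 23, 0, 93, 43, 59, 57, 107
Sorted deviations: 0, 23, 43, 57, 59, 93, 107 → MAD = 57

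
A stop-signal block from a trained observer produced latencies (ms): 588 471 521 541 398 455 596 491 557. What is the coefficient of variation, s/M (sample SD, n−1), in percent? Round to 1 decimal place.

n = 9, Σ = 4618, M = 513.1111
Σ(x−M)² = 34134.889; s = √(34134.889/8) = 65.3212
CV = 65.3212 / 513.1111 = 0.12730 = 12.730%

12.7%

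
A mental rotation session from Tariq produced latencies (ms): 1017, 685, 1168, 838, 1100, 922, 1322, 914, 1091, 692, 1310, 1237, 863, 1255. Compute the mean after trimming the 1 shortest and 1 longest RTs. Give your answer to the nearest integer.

1034 ms

Sorted: 685, 692, 838, 863, 914, 922, 1017, 1091, 1100, 1168, 1237, 1255, 1310, 1322
Drop lowest 1 (685) and highest 1 (1322)
Remaining (n=12): Σ = 12407, mean = 12407/12 = 1033.917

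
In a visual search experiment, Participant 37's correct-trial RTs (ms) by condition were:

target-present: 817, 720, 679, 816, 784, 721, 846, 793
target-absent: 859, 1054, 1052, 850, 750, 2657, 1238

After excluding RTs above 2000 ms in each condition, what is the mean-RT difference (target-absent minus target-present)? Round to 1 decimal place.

target-absent: exclude 2657
M(target-present) = 6176/8 = 772.000
M(target-absent) = 5803/6 = 967.167
Difference = 967.167 − 772.000 = 195.167 ms

195.2 ms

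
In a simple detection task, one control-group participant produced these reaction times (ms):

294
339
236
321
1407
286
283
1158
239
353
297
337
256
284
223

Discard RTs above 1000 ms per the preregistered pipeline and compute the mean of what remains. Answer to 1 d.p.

Excluded: 1158, 1407
Retained (n=13): Σ = 3748
Mean = 3748/13 = 288.3077

288.3 ms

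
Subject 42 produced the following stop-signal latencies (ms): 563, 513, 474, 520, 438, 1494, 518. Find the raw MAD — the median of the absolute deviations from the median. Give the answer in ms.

Sorted: 438, 474, 513, 518, 520, 563, 1494 → median = 518
|x − 518|: 45, 5, 44, 2, 80, 976, 0
Sorted deviations: 0, 2, 5, 44, 45, 80, 976 → MAD = 44

44 ms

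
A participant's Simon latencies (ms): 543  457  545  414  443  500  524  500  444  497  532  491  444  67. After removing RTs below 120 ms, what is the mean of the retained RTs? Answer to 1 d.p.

487.2 ms

Excluded: 67
Retained (n=13): Σ = 6334
Mean = 6334/13 = 487.2308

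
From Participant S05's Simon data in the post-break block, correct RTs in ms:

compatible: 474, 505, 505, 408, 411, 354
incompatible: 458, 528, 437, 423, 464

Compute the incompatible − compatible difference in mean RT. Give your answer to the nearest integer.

19 ms

M(compatible) = 2657/6 = 442.833
M(incompatible) = 2310/5 = 462.000
Difference = 462.000 − 442.833 = 19.167 ms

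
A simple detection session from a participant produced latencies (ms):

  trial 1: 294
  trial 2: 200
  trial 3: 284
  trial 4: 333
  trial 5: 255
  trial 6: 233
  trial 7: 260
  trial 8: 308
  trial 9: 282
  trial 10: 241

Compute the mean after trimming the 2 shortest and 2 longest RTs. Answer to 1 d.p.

269.3 ms

Sorted: 200, 233, 241, 255, 260, 282, 284, 294, 308, 333
Drop lowest 2 (200, 233) and highest 2 (308, 333)
Remaining (n=6): Σ = 1616, mean = 1616/6 = 269.333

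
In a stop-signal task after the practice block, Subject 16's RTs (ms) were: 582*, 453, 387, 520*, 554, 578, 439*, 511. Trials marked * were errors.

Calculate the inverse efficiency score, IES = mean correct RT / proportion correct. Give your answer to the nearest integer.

795 ms

Correct trials (n=5): 453, 387, 554, 578, 511
Mean correct RT = 2483/5 = 496.6000 ms
Proportion correct = 5/8
IES = 496.6000 / (5/8) = 794.560 ms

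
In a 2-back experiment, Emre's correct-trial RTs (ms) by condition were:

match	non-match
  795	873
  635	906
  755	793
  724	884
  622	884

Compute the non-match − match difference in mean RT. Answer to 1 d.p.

161.8 ms

M(match) = 3531/5 = 706.200
M(non-match) = 4340/5 = 868.000
Difference = 868.000 − 706.200 = 161.800 ms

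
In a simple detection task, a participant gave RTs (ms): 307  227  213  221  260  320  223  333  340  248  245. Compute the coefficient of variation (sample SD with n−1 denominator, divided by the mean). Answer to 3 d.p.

n = 11, Σ = 2937, M = 267.0000
Σ(x−M)² = 23556.000; s = √(23556.000/10) = 48.5345
CV = 48.5345 / 267.0000 = 0.18178

0.182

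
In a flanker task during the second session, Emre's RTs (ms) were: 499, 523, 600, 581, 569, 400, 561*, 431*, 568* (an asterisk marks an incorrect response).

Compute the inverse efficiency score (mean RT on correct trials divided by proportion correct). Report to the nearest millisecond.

793 ms

Correct trials (n=6): 499, 523, 600, 581, 569, 400
Mean correct RT = 3172/6 = 528.6667 ms
Proportion correct = 6/9
IES = 528.6667 / (6/9) = 793.000 ms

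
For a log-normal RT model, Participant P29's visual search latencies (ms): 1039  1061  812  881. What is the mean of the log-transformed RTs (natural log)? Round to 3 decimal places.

ln(RT): 6.9460, 6.9670, 6.6995, 6.7811
Σ ln(RT) = 27.3935
Mean = 27.3935/4 = 6.84838

6.848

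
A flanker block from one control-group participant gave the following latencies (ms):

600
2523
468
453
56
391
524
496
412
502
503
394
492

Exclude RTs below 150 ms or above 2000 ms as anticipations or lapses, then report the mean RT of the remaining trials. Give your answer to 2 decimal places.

Excluded: 56, 2523
Retained (n=11): Σ = 5235
Mean = 5235/11 = 475.9091

475.91 ms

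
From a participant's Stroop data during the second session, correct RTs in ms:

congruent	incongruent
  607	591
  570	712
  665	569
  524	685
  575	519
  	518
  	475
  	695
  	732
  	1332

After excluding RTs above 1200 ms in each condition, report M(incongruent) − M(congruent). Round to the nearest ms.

22 ms

incongruent: exclude 1332
M(congruent) = 2941/5 = 588.200
M(incongruent) = 5496/9 = 610.667
Difference = 610.667 − 588.200 = 22.467 ms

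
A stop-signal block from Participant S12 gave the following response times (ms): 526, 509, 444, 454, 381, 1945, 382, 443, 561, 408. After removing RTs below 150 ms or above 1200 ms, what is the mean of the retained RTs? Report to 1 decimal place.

456.4 ms

Excluded: 1945
Retained (n=9): Σ = 4108
Mean = 4108/9 = 456.4444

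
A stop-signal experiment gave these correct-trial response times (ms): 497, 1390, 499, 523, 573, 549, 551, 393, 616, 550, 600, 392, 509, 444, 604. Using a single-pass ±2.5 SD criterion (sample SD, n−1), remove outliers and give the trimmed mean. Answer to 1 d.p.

n = 15, ΣRT = 8690, M = 579.333
Σ(x−M)² = 771665.33; s = √(771665.33/14) = 234.774
Cutoffs: 579.333 ± 2.5·234.774 → [-7.6, 1166.3]
Outside: 1390 → excluded.
Retained (n=14): Σ = 7300, mean = 7300/14 = 521.429

521.4 ms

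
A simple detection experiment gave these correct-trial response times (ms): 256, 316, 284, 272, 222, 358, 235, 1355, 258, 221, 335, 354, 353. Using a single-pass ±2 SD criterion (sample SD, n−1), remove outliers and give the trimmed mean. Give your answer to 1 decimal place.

288.7 ms

n = 13, ΣRT = 4819, M = 370.692
Σ(x−M)² = 1079918.77; s = √(1079918.77/12) = 299.989
Cutoffs: 370.692 ± 2·299.989 → [-229.3, 970.7]
Outside: 1355 → excluded.
Retained (n=12): Σ = 3464, mean = 3464/12 = 288.667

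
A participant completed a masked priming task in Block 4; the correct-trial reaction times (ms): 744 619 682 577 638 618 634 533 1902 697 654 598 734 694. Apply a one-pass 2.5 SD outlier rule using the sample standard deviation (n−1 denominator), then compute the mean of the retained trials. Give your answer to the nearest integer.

n = 14, ΣRT = 10324, M = 737.429
Σ(x−M)² = 1505675.43; s = √(1505675.43/13) = 340.325
Cutoffs: 737.429 ± 2.5·340.325 → [-113.4, 1588.2]
Outside: 1902 → excluded.
Retained (n=13): Σ = 8422, mean = 8422/13 = 647.846

648 ms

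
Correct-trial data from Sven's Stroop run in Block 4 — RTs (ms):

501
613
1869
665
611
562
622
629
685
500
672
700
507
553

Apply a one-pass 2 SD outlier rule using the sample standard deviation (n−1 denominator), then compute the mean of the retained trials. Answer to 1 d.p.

601.5 ms

n = 14, ΣRT = 9689, M = 692.071
Σ(x−M)² = 1552032.93; s = √(1552032.93/13) = 345.524
Cutoffs: 692.071 ± 2·345.524 → [1.0, 1383.1]
Outside: 1869 → excluded.
Retained (n=13): Σ = 7820, mean = 7820/13 = 601.538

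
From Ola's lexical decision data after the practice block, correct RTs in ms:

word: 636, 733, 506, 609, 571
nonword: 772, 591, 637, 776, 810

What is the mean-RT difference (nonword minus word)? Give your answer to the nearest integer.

M(word) = 3055/5 = 611.000
M(nonword) = 3586/5 = 717.200
Difference = 717.200 − 611.000 = 106.200 ms

106 ms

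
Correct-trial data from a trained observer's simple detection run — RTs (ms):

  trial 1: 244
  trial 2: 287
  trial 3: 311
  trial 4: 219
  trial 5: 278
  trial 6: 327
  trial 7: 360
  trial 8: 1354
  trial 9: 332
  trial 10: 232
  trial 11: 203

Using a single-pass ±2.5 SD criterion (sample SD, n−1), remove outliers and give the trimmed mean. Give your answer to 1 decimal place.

n = 11, ΣRT = 4147, M = 377.000
Σ(x−M)² = 1075554.00; s = √(1075554.00/10) = 327.956
Cutoffs: 377.000 ± 2.5·327.956 → [-442.9, 1196.9]
Outside: 1354 → excluded.
Retained (n=10): Σ = 2793, mean = 2793/10 = 279.300

279.3 ms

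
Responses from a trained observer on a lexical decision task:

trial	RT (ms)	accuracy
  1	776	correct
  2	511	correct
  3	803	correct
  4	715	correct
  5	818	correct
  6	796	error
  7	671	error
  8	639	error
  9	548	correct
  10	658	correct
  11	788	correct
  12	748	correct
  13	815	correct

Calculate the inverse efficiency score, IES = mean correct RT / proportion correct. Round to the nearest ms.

933 ms

Correct trials (n=10): 776, 511, 803, 715, 818, 548, 658, 788, 748, 815
Mean correct RT = 7180/10 = 718.0000 ms
Proportion correct = 10/13
IES = 718.0000 / (10/13) = 933.400 ms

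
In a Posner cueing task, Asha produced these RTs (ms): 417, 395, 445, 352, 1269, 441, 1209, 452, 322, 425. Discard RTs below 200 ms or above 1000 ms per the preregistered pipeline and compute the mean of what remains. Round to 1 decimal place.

406.1 ms

Excluded: 1209, 1269
Retained (n=8): Σ = 3249
Mean = 3249/8 = 406.1250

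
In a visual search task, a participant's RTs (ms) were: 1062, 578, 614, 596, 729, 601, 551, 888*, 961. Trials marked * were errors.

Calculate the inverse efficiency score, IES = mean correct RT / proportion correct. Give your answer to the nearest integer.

Correct trials (n=8): 1062, 578, 614, 596, 729, 601, 551, 961
Mean correct RT = 5692/8 = 711.5000 ms
Proportion correct = 8/9
IES = 711.5000 / (8/9) = 800.438 ms

800 ms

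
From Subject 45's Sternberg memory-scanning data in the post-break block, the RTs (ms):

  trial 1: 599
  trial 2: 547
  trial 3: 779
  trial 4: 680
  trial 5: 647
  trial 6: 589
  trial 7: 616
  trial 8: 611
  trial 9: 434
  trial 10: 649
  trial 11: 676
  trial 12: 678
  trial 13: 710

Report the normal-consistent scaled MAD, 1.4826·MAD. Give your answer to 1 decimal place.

53.4 ms

Sorted: 434, 547, 589, 599, 611, 616, 647, 649, 676, 678, 680, 710, 779 → median = 647
|x − 647| sorted: 0, 2, 29, 31, 31, 33, 36, 48, 58, 63, 100, 132, 213 → MAD = 36
Robust SD ≈ 1.4826 × 36 = 53.374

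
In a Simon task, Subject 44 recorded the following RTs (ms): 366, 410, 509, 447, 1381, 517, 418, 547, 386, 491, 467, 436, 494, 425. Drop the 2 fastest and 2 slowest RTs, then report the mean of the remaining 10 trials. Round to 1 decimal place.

Sorted: 366, 386, 410, 418, 425, 436, 447, 467, 491, 494, 509, 517, 547, 1381
Drop lowest 2 (366, 386) and highest 2 (547, 1381)
Remaining (n=10): Σ = 4614, mean = 4614/10 = 461.400

461.4 ms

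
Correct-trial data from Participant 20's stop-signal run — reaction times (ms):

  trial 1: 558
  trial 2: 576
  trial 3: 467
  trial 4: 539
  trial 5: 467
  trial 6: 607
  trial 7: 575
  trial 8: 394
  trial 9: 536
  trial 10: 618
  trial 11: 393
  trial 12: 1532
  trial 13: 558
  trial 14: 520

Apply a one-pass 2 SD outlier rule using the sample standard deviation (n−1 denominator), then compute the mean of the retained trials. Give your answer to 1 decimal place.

523.7 ms

n = 14, ΣRT = 8340, M = 595.714
Σ(x−M)² = 1008348.86; s = √(1008348.86/13) = 278.505
Cutoffs: 595.714 ± 2·278.505 → [38.7, 1152.7]
Outside: 1532 → excluded.
Retained (n=13): Σ = 6808, mean = 6808/13 = 523.692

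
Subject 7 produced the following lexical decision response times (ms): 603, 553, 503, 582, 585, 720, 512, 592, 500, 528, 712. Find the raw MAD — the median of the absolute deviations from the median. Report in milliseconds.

54 ms

Sorted: 500, 503, 512, 528, 553, 582, 585, 592, 603, 712, 720 → median = 582
|x − 582|: 21, 29, 79, 0, 3, 138, 70, 10, 82, 54, 130
Sorted deviations: 0, 3, 10, 21, 29, 54, 70, 79, 82, 130, 138 → MAD = 54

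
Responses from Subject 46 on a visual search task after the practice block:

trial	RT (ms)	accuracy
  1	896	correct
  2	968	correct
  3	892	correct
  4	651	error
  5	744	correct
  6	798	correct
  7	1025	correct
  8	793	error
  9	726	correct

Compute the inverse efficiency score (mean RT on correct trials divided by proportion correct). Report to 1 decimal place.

Correct trials (n=7): 896, 968, 892, 744, 798, 1025, 726
Mean correct RT = 6049/7 = 864.1429 ms
Proportion correct = 7/9
IES = 864.1429 / (7/9) = 1111.041 ms

1111.0 ms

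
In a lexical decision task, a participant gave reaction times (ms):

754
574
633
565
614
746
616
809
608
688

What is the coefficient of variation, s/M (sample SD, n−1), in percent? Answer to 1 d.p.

n = 10, Σ = 6607, M = 660.7000
Σ(x−M)² = 63118.100; s = √(63118.100/9) = 83.7444
CV = 83.7444 / 660.7000 = 0.12675 = 12.675%

12.7%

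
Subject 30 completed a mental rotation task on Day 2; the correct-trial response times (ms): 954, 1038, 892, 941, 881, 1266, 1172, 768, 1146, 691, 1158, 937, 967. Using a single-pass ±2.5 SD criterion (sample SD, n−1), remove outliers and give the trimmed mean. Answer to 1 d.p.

985.5 ms

n = 13, ΣRT = 12811, M = 985.462
Σ(x−M)² = 331101.23; s = √(331101.23/12) = 166.108
Cutoffs: 985.462 ± 2.5·166.108 → [570.2, 1400.7]
No RTs fall outside the cutoffs; all 13 retained. Mean = 12811/13 = 985.462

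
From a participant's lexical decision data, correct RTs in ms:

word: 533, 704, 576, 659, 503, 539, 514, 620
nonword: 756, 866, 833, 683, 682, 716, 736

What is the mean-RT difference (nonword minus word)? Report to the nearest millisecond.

172 ms

M(word) = 4648/8 = 581.000
M(nonword) = 5272/7 = 753.143
Difference = 753.143 − 581.000 = 172.143 ms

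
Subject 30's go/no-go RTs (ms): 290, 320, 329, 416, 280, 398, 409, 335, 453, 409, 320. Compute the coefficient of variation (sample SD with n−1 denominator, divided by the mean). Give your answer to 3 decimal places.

0.162

n = 11, Σ = 3959, M = 359.9091
Σ(x−M)² = 34116.909; s = √(34116.909/10) = 58.4097
CV = 58.4097 / 359.9091 = 0.16229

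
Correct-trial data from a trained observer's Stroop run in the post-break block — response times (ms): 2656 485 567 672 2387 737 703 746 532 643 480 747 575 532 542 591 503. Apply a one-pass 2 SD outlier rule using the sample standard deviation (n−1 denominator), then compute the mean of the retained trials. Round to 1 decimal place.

n = 17, ΣRT = 14098, M = 829.294
Σ(x−M)² = 6657493.53; s = √(6657493.53/16) = 645.053
Cutoffs: 829.294 ± 2·645.053 → [-460.8, 2119.4]
Outside: 2387, 2656 → excluded.
Retained (n=15): Σ = 9055, mean = 9055/15 = 603.667

603.7 ms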